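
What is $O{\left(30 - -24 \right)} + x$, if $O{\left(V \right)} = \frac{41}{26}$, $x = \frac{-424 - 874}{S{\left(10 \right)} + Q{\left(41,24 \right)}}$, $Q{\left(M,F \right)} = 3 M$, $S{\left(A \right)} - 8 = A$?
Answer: $- \frac{27967}{3666} \approx -7.6288$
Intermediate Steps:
$S{\left(A \right)} = 8 + A$
$x = - \frac{1298}{141}$ ($x = \frac{-424 - 874}{\left(8 + 10\right) + 3 \cdot 41} = - \frac{1298}{18 + 123} = - \frac{1298}{141} \approx -9.2057$)
$O{\left(V \right)} = \frac{41}{26}$ ($O{\left(V \right)} = 41 \cdot \frac{1}{26} = \frac{41}{26}$)
$O{\left(30 - -24 \right)} + x = \frac{41}{26} - \frac{1298}{141} = - \frac{27967}{3666}$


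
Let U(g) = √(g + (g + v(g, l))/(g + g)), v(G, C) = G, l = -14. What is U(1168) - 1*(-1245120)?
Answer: 1245120 + √1169 ≈ 1.2452e+6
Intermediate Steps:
U(g) = √(1 + g) (U(g) = √(g + (g + g)/(g + g)) = √(g + (2*g)/((2*g))) = √(g + (2*g)*(1/(2*g))) = √(g + 1) = √(1 + g))
U(1168) - 1*(-1245120) = √(1 + 1168) - 1*(-1245120) = √1169 + 1245120 = 1245120 + √1169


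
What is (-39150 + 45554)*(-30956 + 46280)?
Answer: 98134896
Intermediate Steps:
(-39150 + 45554)*(-30956 + 46280) = 6404*15324 = 98134896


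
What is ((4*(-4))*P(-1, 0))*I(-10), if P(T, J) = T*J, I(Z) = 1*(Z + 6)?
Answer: 0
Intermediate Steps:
I(Z) = 6 + Z (I(Z) = 1*(6 + Z) = 6 + Z)
P(T, J) = J*T
((4*(-4))*P(-1, 0))*I(-10) = ((4*(-4))*(0*(-1)))*(6 - 10) = -16*0*(-4) = 0*(-4) = 0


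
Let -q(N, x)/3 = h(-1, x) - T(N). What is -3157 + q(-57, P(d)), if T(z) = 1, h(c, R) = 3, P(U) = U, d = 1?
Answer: -3163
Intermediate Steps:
q(N, x) = -6 (q(N, x) = -3*(3 - 1*1) = -3*(3 - 1) = -3*2 = -6)
-3157 + q(-57, P(d)) = -3157 - 6 = -3163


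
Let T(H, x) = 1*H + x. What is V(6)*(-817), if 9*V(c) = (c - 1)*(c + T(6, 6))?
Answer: -8170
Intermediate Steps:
T(H, x) = H + x
V(c) = (-1 + c)*(12 + c)/9 (V(c) = ((c - 1)*(c + (6 + 6)))/9 = ((-1 + c)*(c + 12))/9 = ((-1 + c)*(12 + c))/9 = (-1 + c)*(12 + c)/9)
V(6)*(-817) = (-4/3 + (⅑)*6² + (11/9)*6)*(-817) = (-4/3 + (⅑)*36 + 22/3)*(-817) = (-4/3 + 4 + 22/3)*(-817) = 10*(-817) = -8170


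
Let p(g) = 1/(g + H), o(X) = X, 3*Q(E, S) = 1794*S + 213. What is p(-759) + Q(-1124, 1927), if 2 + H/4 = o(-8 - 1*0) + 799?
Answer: 2762343550/2397 ≈ 1.1524e+6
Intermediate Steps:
Q(E, S) = 71 + 598*S (Q(E, S) = (1794*S + 213)/3 = (213 + 1794*S)/3 = 71 + 598*S)
H = 3156 (H = -8 + 4*((-8 - 1*0) + 799) = -8 + 4*((-8 + 0) + 799) = -8 + 4*(-8 + 799) = -8 + 4*791 = -8 + 3164 = 3156)
p(g) = 1/(3156 + g) (p(g) = 1/(g + 3156) = 1/(3156 + g))
p(-759) + Q(-1124, 1927) = 1/(3156 - 759) + (71 + 598*1927) = 1/2397 + (71 + 1152346) = 1/2397 + 1152417 = 2762343550/2397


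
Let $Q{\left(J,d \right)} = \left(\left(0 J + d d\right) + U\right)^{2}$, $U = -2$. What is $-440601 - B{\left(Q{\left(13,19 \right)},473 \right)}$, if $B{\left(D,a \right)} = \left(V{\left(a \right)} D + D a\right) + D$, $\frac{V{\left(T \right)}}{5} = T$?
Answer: $-366333760$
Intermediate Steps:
$Q{\left(J,d \right)} = \left(-2 + d^{2}\right)^{2}$ ($Q{\left(J,d \right)} = \left(\left(0 J + d d\right) - 2\right)^{2} = \left(\left(0 + d^{2}\right) - 2\right)^{2} = \left(d^{2} - 2\right)^{2} = \left(-2 + d^{2}\right)^{2}$)
$V{\left(T \right)} = 5 T$
$B{\left(D,a \right)} = D + 6 D a$ ($B{\left(D,a \right)} = \left(5 a D + D a\right) + D = \left(5 D a + D a\right) + D = 6 D a + D = D + 6 D a$)
$-440601 - B{\left(Q{\left(13,19 \right)},473 \right)} = -440601 - \left(-2 + 19^{2}\right)^{2} \left(1 + 6 \cdot 473\right) = -440601 - \left(-2 + 361\right)^{2} \left(1 + 2838\right) = -440601 - 359^{2} \cdot 2839 = -440601 - 128881 \cdot 2839 = -440601 - 365893159 = -366333760$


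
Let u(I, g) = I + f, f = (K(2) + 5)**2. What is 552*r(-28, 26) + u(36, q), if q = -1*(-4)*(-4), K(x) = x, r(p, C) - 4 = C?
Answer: 16645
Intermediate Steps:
r(p, C) = 4 + C
q = -16 (q = 4*(-4) = -16)
f = 49 (f = (2 + 5)**2 = 7**2 = 49)
u(I, g) = 49 + I (u(I, g) = I + 49 = 49 + I)
552*r(-28, 26) + u(36, q) = 552*(4 + 26) + (49 + 36) = 552*30 + 85 = 16560 + 85 = 16645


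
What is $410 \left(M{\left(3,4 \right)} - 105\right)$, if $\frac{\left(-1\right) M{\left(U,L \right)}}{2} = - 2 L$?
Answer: $-36490$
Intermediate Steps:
$M{\left(U,L \right)} = 4 L$ ($M{\left(U,L \right)} = - 2 \left(- 2 L\right) = 4 L$)
$410 \left(M{\left(3,4 \right)} - 105\right) = 410 \left(4 \cdot 4 - 105\right) = 410 \left(16 - 105\right) = 410 \left(-89\right) = -36490$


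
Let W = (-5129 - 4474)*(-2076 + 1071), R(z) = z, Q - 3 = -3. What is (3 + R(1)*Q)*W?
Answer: 28953045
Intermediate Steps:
Q = 0 (Q = 3 - 3 = 0)
W = 9651015 (W = -9603*(-1005) = 9651015)
(3 + R(1)*Q)*W = (3 + 1*0)*9651015 = (3 + 0)*9651015 = 3*9651015 = 28953045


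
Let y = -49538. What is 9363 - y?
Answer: 58901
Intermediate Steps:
9363 - y = 9363 - 1*(-49538) = 9363 + 49538 = 58901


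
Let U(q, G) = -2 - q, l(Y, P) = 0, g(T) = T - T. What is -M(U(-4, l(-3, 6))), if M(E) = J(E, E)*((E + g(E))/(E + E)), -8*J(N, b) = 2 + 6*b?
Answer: 7/8 ≈ 0.87500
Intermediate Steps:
g(T) = 0
J(N, b) = -1/4 - 3*b/4 (J(N, b) = -(2 + 6*b)/8 = -1/4 - 3*b/4)
M(E) = -1/8 - 3*E/8 (M(E) = (-1/4 - 3*E/4)*((E + 0)/(E + E)) = (-1/4 - 3*E/4)*(E/((2*E))) = (-1/4 - 3*E/4)*(E*(1/(2*E))) = (-1/4 - 3*E/4)*(1/2) = -1/8 - 3*E/8)
-M(U(-4, l(-3, 6))) = -(-1/8 - 3*(-2 - 1*(-4))/8) = -(-1/8 - 3*(-2 + 4)/8) = -(-1/8 - 3/8*2) = -(-1/8 - 3/4) = -1*(-7/8) = 7/8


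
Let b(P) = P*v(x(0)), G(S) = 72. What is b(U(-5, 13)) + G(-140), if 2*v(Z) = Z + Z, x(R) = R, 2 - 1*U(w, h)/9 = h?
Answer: 72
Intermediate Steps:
U(w, h) = 18 - 9*h
v(Z) = Z (v(Z) = (Z + Z)/2 = (2*Z)/2 = Z)
b(P) = 0 (b(P) = P*0 = 0)
b(U(-5, 13)) + G(-140) = 0 + 72 = 72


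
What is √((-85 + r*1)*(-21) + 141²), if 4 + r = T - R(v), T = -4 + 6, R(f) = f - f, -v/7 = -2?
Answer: 18*√67 ≈ 147.34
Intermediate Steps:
v = 14 (v = -7*(-2) = 14)
R(f) = 0
T = 2
r = -2 (r = -4 + (2 - 1*0) = -4 + (2 + 0) = -4 + 2 = -2)
√((-85 + r*1)*(-21) + 141²) = √((-85 - 2*1)*(-21) + 141²) = √((-85 - 2)*(-21) + 19881) = √(-87*(-21) + 19881) = √(1827 + 19881) = √21708 = 18*√67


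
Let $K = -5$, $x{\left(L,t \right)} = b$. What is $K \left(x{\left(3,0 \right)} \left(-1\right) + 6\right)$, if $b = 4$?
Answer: $-10$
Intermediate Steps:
$x{\left(L,t \right)} = 4$
$K \left(x{\left(3,0 \right)} \left(-1\right) + 6\right) = - 5 \left(4 \left(-1\right) + 6\right) = - 5 \left(-4 + 6\right) = \left(-5\right) 2 = -10$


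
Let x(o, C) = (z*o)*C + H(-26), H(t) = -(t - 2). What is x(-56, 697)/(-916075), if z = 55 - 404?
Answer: -13622196/916075 ≈ -14.870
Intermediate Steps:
H(t) = 2 - t (H(t) = -(-2 + t) = 2 - t)
z = -349
x(o, C) = 28 - 349*C*o (x(o, C) = (-349*o)*C + (2 - 1*(-26)) = -349*C*o + (2 + 26) = -349*C*o + 28 = 28 - 349*C*o)
x(-56, 697)/(-916075) = (28 - 349*697*(-56))/(-916075) = (28 + 13622168)*(-1/916075) = 13622196*(-1/916075) = -13622196/916075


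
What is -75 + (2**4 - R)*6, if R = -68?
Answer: 429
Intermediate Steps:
-75 + (2**4 - R)*6 = -75 + (2**4 - 1*(-68))*6 = -75 + (16 + 68)*6 = -75 + 84*6 = -75 + 504 = 429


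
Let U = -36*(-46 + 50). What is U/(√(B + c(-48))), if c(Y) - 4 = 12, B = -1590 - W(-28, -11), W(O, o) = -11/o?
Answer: 48*I*√7/35 ≈ 3.6285*I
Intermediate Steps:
B = -1591 (B = -1590 - (-11)/(-11) = -1590 - (-11)*(-1)/11 = -1590 - 1*1 = -1590 - 1 = -1591)
c(Y) = 16 (c(Y) = 4 + 12 = 16)
U = -144 (U = -36*4 = -144)
U/(√(B + c(-48))) = -144/√(-1591 + 16) = -144*(-I*√7/105) = -(-48)*I*√7/35 = 48*I*√7/35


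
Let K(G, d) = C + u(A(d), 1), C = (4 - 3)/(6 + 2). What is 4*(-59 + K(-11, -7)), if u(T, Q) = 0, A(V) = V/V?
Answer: -471/2 ≈ -235.50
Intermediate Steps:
A(V) = 1
C = ⅛ (C = 1/8 = 1*(⅛) = ⅛ ≈ 0.12500)
K(G, d) = ⅛ (K(G, d) = ⅛ + 0 = ⅛)
4*(-59 + K(-11, -7)) = 4*(-59 + ⅛) = 4*(-471/8) = -471/2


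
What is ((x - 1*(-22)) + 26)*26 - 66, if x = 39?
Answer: 2196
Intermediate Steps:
((x - 1*(-22)) + 26)*26 - 66 = ((39 - 1*(-22)) + 26)*26 - 66 = ((39 + 22) + 26)*26 - 66 = (61 + 26)*26 - 66 = 87*26 - 66 = 2262 - 66 = 2196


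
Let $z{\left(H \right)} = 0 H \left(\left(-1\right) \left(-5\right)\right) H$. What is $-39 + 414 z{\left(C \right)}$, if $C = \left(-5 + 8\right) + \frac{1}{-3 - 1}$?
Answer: $-39$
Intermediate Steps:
$C = \frac{11}{4}$ ($C = 3 + \frac{1}{-4} = 3 - \frac{1}{4} = \frac{11}{4} \approx 2.75$)
$z{\left(H \right)} = 0$ ($z{\left(H \right)} = 0 \cdot 5 H = 0 H = 0$)
$-39 + 414 z{\left(C \right)} = -39 + 414 \cdot 0 = -39 + 0 = -39$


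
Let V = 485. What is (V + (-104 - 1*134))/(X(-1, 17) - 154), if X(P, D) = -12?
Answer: -247/166 ≈ -1.4880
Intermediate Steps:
(V + (-104 - 1*134))/(X(-1, 17) - 154) = (485 + (-104 - 1*134))/(-12 - 154) = (485 + (-104 - 134))/(-166) = (485 - 238)*(-1/166) = 247*(-1/166) = -247/166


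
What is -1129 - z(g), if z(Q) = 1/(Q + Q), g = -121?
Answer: -273217/242 ≈ -1129.0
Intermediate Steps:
z(Q) = 1/(2*Q)
-1129 - z(g) = -1129 - 1/(2*(-121)) = -1129 - (-1)/(2*121) = -1129 - 1*(-1/242) = -1129 + 1/242 = -273217/242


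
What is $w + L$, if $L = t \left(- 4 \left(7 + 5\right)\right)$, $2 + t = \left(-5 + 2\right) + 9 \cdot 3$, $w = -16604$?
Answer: $-17660$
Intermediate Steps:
$t = 22$ ($t = -2 + \left(\left(-5 + 2\right) + 9 \cdot 3\right) = -2 + \left(-3 + 27\right) = -2 + 24 = 22$)
$L = -1056$ ($L = 22 \left(- 4 \left(7 + 5\right)\right) = 22 \left(\left(-4\right) 12\right) = 22 \left(-48\right) = -1056$)
$w + L = -16604 - 1056 = -17660$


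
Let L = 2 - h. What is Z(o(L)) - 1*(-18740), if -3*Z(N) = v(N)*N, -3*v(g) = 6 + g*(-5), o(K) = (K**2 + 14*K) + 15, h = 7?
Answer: 18220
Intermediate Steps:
L = -5 (L = 2 - 1*7 = 2 - 7 = -5)
o(K) = 15 + K**2 + 14*K
v(g) = -2 + 5*g/3 (v(g) = -(6 + g*(-5))/3 = -(6 - 5*g)/3 = -2 + 5*g/3)
Z(N) = -N*(-2 + 5*N/3)/3 (Z(N) = -(-2 + 5*N/3)*N/3 = -N*(-2 + 5*N/3)/3)
Z(o(L)) - 1*(-18740) = (15 + (-5)**2 + 14*(-5))*(6 - 5*(15 + (-5)**2 + 14*(-5)))/9 - 1*(-18740) = (15 + 25 - 70)*(6 - 5*(15 + 25 - 70))/9 + 18740 = (1/9)*(-30)*(6 - 5*(-30)) + 18740 = (1/9)*(-30)*(6 + 150) + 18740 = (1/9)*(-30)*156 + 18740 = -520 + 18740 = 18220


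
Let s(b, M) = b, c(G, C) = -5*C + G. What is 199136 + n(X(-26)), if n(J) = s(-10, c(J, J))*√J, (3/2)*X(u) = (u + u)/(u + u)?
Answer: 199136 - 10*√6/3 ≈ 1.9913e+5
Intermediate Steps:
c(G, C) = G - 5*C
X(u) = ⅔ (X(u) = 2*((u + u)/(u + u))/3 = 2*((2*u)/((2*u)))/3 = 2*((2*u)*(1/(2*u)))/3 = (⅔)*1 = ⅔)
n(J) = -10*√J
199136 + n(X(-26)) = 199136 - 10*√6/3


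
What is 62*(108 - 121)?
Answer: -806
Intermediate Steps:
62*(108 - 121) = 62*(-13) = -806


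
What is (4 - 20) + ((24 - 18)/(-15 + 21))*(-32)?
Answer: -48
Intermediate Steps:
(4 - 20) + ((24 - 18)/(-15 + 21))*(-32) = -16 + (6/6)*(-32) = -16 + (6*(1/6))*(-32) = -16 + 1*(-32) = -16 - 32 = -48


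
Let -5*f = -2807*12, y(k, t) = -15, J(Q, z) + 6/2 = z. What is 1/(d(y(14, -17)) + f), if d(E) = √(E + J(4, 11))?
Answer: 24060/162087433 - 25*I*√7/1134612031 ≈ 0.00014844 - 5.8296e-8*I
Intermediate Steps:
J(Q, z) = -3 + z
f = 33684/5 (f = -(-2807)*12/5 = -⅕*(-33684) = 33684/5 ≈ 6736.8)
d(E) = √(8 + E) (d(E) = √(E + (-3 + 11)) = √(E + 8) = √(8 + E))
1/(d(y(14, -17)) + f) = 1/(√(8 - 15) + 33684/5) = 1/(√(-7) + 33684/5) = 1/(I*√7 + 33684/5) = 1/(33684/5 + I*√7)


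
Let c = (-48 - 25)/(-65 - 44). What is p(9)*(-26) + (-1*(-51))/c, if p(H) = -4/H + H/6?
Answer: 32000/657 ≈ 48.706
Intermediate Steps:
p(H) = -4/H + H/6 (p(H) = -4/H + H*(⅙) = -4/H + H/6)
c = 73/109 (c = -73/(-109) = -73*(-1/109) = 73/109 ≈ 0.66972)
p(9)*(-26) + (-1*(-51))/c = (-4/9 + (⅙)*9)*(-26) + (-1*(-51))/(73/109) = (-4*⅑ + 3/2)*(-26) + 51*(109/73) = (-4/9 + 3/2)*(-26) + 5559/73 = (19/18)*(-26) + 5559/73 = -247/9 + 5559/73 = 32000/657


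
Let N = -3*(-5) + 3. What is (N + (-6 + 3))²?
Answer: 225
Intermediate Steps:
N = 18 (N = 15 + 3 = 18)
(N + (-6 + 3))² = (18 + (-6 + 3))² = (18 - 3)² = 15² = 225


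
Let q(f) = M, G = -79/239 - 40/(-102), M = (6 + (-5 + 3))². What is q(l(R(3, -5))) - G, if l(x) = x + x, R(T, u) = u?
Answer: 194273/12189 ≈ 15.938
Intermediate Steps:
l(x) = 2*x
M = 16 (M = (6 - 2)² = 4² = 16)
G = 751/12189 (G = -79*1/239 - 40*(-1/102) = -79/239 + 20/51 = 751/12189 ≈ 0.061613)
q(f) = 16
q(l(R(3, -5))) - G = 16 - 1*751/12189 = 16 - 751/12189 = 194273/12189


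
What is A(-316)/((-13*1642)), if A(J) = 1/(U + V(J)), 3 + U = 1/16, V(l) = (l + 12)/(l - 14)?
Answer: 1320/56812379 ≈ 2.3234e-5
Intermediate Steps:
V(l) = (12 + l)/(-14 + l)
U = -47/16 (U = -3 + 1/16 = -47/16 ≈ -2.9375)
A(J) = 1/(-47/16 + (12 + J)/(-14 + J))
A(-316)/((-13*1642)) = (16*(14 - 1*(-316))/(-850 + 31*(-316)))/((-13*1642)) = (16*(14 + 316)/(-850 - 9796))/(-21346) = (16*330/(-10646))*(-1/21346) = (16*(-1/10646)*330)*(-1/21346) = -2640/5323*(-1/21346) = 1320/56812379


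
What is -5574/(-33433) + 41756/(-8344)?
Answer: -337379723/69741238 ≈ -4.8376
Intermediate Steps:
-5574/(-33433) + 41756/(-8344) = -5574*(-1/33433) + 41756*(-1/8344) = 5574/33433 - 10439/2086 = -337379723/69741238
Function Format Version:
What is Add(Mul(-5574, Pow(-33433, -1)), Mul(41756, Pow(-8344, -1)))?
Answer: Rational(-337379723, 69741238) ≈ -4.8376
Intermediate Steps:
Add(Mul(-5574, Pow(-33433, -1)), Mul(41756, Pow(-8344, -1))) = Add(Mul(-5574, Rational(-1, 33433)), Mul(41756, Rational(-1, 8344))) = Add(Rational(5574, 33433), Rational(-10439, 2086)) = Rational(-337379723, 69741238)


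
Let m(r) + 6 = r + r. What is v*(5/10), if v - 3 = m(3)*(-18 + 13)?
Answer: 3/2 ≈ 1.5000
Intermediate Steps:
m(r) = -6 + 2*r (m(r) = -6 + (r + r) = -6 + 2*r)
v = 3 (v = 3 + (-6 + 2*3)*(-18 + 13) = 3 + (-6 + 6)*(-5) = 3 + 0*(-5) = 3 + 0 = 3)
v*(5/10) = 3*(5/10) = 3*(5*(⅒)) = 3*(½) = 3/2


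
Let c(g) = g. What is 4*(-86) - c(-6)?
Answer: -338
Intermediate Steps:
4*(-86) - c(-6) = 4*(-86) - 1*(-6) = -344 + 6 = -338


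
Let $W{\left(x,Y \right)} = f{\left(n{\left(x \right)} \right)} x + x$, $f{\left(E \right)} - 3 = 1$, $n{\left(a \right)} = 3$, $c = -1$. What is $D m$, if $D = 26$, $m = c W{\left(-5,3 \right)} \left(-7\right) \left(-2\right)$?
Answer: $9100$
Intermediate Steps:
$f{\left(E \right)} = 4$ ($f{\left(E \right)} = 3 + 1 = 4$)
$W{\left(x,Y \right)} = 5 x$ ($W{\left(x,Y \right)} = 4 x + x = 5 x$)
$m = 350$ ($m = - 5 \left(-5\right) \left(-7\right) \left(-2\right) = \left(-1\right) \left(-25\right) \left(-7\right) \left(-2\right) = 25 \left(-7\right) \left(-2\right) = \left(-175\right) \left(-2\right) = 350$)
$D m = 26 \cdot 350 = 9100$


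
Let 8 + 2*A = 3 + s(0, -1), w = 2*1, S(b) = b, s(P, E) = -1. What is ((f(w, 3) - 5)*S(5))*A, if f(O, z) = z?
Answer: 30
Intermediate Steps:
w = 2
A = -3 (A = -4 + (3 - 1)/2 = -4 + (1/2)*2 = -4 + 1 = -3)
((f(w, 3) - 5)*S(5))*A = ((3 - 5)*5)*(-3) = -2*5*(-3) = -10*(-3) = 30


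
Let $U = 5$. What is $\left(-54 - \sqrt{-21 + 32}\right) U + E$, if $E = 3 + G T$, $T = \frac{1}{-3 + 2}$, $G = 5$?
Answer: $-272 - 5 \sqrt{11} \approx -288.58$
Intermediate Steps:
$T = -1$ ($T = \frac{1}{-1} = -1$)
$E = -2$ ($E = 3 + 5 \left(-1\right) = 3 - 5 = -2$)
$\left(-54 - \sqrt{-21 + 32}\right) U + E = \left(-54 - \sqrt{-21 + 32}\right) 5 - 2 = \left(-54 - \sqrt{11}\right) 5 - 2 = \left(-270 - 5 \sqrt{11}\right) - 2 = -272 - 5 \sqrt{11}$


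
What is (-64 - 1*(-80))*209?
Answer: 3344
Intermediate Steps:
(-64 - 1*(-80))*209 = (-64 + 80)*209 = 16*209 = 3344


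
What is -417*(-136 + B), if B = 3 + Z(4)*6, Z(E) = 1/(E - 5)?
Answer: 57963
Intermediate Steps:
Z(E) = 1/(-5 + E)
B = -3 (B = 3 + 6/(-5 + 4) = 3 + 6/(-1) = 3 - 1*6 = 3 - 6 = -3)
-417*(-136 + B) = -417*(-136 - 3) = -417*(-139) = 57963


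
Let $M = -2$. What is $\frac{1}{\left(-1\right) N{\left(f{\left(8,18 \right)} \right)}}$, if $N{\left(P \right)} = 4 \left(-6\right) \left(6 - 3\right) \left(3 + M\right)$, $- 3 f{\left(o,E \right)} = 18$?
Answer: $\frac{1}{72} \approx 0.013889$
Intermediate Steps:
$f{\left(o,E \right)} = -6$ ($f{\left(o,E \right)} = \left(- \frac{1}{3}\right) 18 = -6$)
$N{\left(P \right)} = -72$ ($N{\left(P \right)} = 4 \left(-6\right) \left(6 - 3\right) \left(3 - 2\right) = - 24 \cdot 3 \cdot 1 = \left(-24\right) 3 = -72$)
$\frac{1}{\left(-1\right) N{\left(f{\left(8,18 \right)} \right)}} = \frac{1}{\left(-1\right) \left(-72\right)} = \frac{1}{72}$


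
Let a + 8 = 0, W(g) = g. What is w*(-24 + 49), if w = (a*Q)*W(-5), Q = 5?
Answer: 5000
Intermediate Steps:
a = -8 (a = -8 + 0 = -8)
w = 200 (w = -8*5*(-5) = -40*(-5) = 200)
w*(-24 + 49) = 200*(-24 + 49) = 200*25 = 5000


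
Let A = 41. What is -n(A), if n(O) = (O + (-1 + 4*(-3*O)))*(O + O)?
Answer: 37064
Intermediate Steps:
n(O) = 2*O*(-1 - 11*O) (n(O) = (O + (-1 - 12*O))*(2*O) = (-1 - 11*O)*(2*O) = 2*O*(-1 - 11*O))
-n(A) = -(-2)*41*(1 + 11*41) = -(-2)*41*(1 + 451) = -(-2)*41*452 = -1*(-37064) = 37064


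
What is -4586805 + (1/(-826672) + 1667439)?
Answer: -2413358129953/826672 ≈ -2.9194e+6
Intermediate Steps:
-4586805 + (1/(-826672) + 1667439) = -4586805 + (-1/826672 + 1667439) = -4586805 + 1378425133007/826672 = -2413358129953/826672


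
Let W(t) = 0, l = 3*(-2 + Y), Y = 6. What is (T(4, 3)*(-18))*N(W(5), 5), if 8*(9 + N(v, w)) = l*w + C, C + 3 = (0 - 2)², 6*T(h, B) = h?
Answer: 33/2 ≈ 16.500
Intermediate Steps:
T(h, B) = h/6
C = 1 (C = -3 + (0 - 2)² = -3 + (-2)² = -3 + 4 = 1)
l = 12 (l = 3*(-2 + 6) = 3*4 = 12)
N(v, w) = -71/8 + 3*w/2 (N(v, w) = -9 + (12*w + 1)/8 = -9 + (1 + 12*w)/8 = -9 + (⅛ + 3*w/2) = -71/8 + 3*w/2)
(T(4, 3)*(-18))*N(W(5), 5) = (((⅙)*4)*(-18))*(-71/8 + (3/2)*5) = ((⅔)*(-18))*(-71/8 + 15/2) = -12*(-11/8) = 33/2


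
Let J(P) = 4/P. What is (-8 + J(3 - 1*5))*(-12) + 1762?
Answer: 1882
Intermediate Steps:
(-8 + J(3 - 1*5))*(-12) + 1762 = (-8 + 4/(3 - 1*5))*(-12) + 1762 = (-8 + 4/(3 - 5))*(-12) + 1762 = (-8 + 4/(-2))*(-12) + 1762 = (-8 + 4*(-1/2))*(-12) + 1762 = (-8 - 2)*(-12) + 1762 = -10*(-12) + 1762 = 120 + 1762 = 1882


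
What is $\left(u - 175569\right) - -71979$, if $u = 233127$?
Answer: $129537$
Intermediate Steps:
$\left(u - 175569\right) - -71979 = \left(233127 - 175569\right) - -71979 = \left(233127 - 175569\right) + 71979 = 57558 + 71979 = 129537$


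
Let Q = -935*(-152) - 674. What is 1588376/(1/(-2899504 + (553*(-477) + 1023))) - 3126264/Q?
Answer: -355231803208491308/70723 ≈ -5.0229e+12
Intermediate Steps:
Q = 141446 (Q = 142120 - 674 = 141446)
1588376/(1/(-2899504 + (553*(-477) + 1023))) - 3126264/Q = 1588376/(1/(-2899504 + (553*(-477) + 1023))) - 3126264/141446 = 1588376/(1/(-2899504 + (-263781 + 1023))) - 3126264*1/141446 = 1588376/(1/(-2899504 - 262758)) - 1563132/70723 = 1588376/(1/(-3162262)) - 1563132/70723 = 1588376/(-1/3162262) - 1563132/70723 = 1588376*(-3162262) - 1563132/70723 = -5022861066512 - 1563132/70723 = -355231803208491308/70723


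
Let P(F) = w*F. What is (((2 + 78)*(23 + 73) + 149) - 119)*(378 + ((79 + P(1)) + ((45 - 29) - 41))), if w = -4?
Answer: 3299880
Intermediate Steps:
P(F) = -4*F
(((2 + 78)*(23 + 73) + 149) - 119)*(378 + ((79 + P(1)) + ((45 - 29) - 41))) = (((2 + 78)*(23 + 73) + 149) - 119)*(378 + ((79 - 4*1) + ((45 - 29) - 41))) = ((80*96 + 149) - 119)*(378 + ((79 - 4) + (16 - 41))) = ((7680 + 149) - 119)*(378 + (75 - 25)) = (7829 - 119)*(378 + 50) = 7710*428 = 3299880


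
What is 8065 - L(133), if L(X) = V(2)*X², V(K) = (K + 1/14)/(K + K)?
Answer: -8763/8 ≈ -1095.4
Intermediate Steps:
V(K) = (1/14 + K)/(2*K) (V(K) = (K + 1/14)/((2*K)) = (1/14 + K)*(1/(2*K)) = (1/14 + K)/(2*K))
L(X) = 29*X²/56 (L(X) = ((1/28)*(1 + 14*2)/2)*X² = ((1/28)*(½)*(1 + 28))*X² = ((1/28)*(½)*29)*X² = 29*X²/56)
8065 - L(133) = 8065 - 29*133²/56 = 8065 - 29*17689/56 = 8065 - 1*73283/8 = 8065 - 73283/8 = -8763/8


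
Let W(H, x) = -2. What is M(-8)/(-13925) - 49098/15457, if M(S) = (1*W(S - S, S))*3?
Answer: -683596908/215238725 ≈ -3.1760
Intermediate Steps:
M(S) = -6 (M(S) = (1*(-2))*3 = -2*3 = -6)
M(-8)/(-13925) - 49098/15457 = -6/(-13925) - 49098/15457 = -6*(-1/13925) - 49098*1/15457 = 6/13925 - 49098/15457 = -683596908/215238725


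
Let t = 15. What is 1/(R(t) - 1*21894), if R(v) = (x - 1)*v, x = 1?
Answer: -1/21894 ≈ -4.5675e-5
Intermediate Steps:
R(v) = 0 (R(v) = (1 - 1)*v = 0*v = 0)
1/(R(t) - 1*21894) = 1/(0 - 1*21894) = 1/(0 - 21894) = 1/(-21894) = -1/21894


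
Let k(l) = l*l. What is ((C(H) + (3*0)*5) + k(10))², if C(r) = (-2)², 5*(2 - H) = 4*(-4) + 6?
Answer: 10816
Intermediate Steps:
H = 4 (H = 2 - (4*(-4) + 6)/5 = 2 - (-16 + 6)/5 = 2 - ⅕*(-10) = 2 + 2 = 4)
C(r) = 4
k(l) = l²
((C(H) + (3*0)*5) + k(10))² = ((4 + (3*0)*5) + 10²)² = ((4 + 0*5) + 100)² = ((4 + 0) + 100)² = (4 + 100)² = 104² = 10816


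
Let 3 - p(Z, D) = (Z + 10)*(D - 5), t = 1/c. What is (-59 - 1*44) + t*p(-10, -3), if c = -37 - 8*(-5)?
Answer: -102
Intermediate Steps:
c = 3 (c = -37 + 40 = 3)
t = ⅓ (t = 1/3 = ⅓ ≈ 0.33333)
p(Z, D) = 3 - (-5 + D)*(10 + Z) (p(Z, D) = 3 - (Z + 10)*(D - 5) = 3 - (10 + Z)*(-5 + D) = 3 - (-5 + D)*(10 + Z))
(-59 - 1*44) + t*p(-10, -3) = (-59 - 1*44) + (53 - 10*(-3) + 5*(-10) - 1*(-3)*(-10))/3 = (-59 - 44) + (53 + 30 - 50 - 30)/3 = -103 + (⅓)*3 = -103 + 1 = -102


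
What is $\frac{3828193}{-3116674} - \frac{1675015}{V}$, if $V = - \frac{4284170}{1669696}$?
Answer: $\frac{79241736308556925}{121385102278} \approx 6.5281 \cdot 10^{5}$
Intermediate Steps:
$V = - \frac{2142085}{834848}$ ($V = \left(-4284170\right) \frac{1}{1669696} = - \frac{2142085}{834848} \approx -2.5658$)
$\frac{3828193}{-3116674} - \frac{1675015}{V} = \frac{3828193}{-3116674} - \frac{1675015}{- \frac{2142085}{834848}} = 3828193 \left(- \frac{1}{3116674}\right) - - \frac{279676584544}{428417} = - \frac{3828193}{3116674} + \frac{279676584544}{428417} = \frac{79241736308556925}{121385102278}$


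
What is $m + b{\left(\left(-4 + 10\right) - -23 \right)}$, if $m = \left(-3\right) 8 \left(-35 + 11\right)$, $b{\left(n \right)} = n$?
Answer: $605$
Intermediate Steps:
$m = 576$ ($m = \left(-24\right) \left(-24\right) = 576$)
$m + b{\left(\left(-4 + 10\right) - -23 \right)} = 576 + \left(\left(-4 + 10\right) - -23\right) = 576 + \left(6 + 23\right) = 576 + 29 = 605$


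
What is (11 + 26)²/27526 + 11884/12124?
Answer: 85929185/83431306 ≈ 1.0299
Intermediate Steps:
(11 + 26)²/27526 + 11884/12124 = 37²*(1/27526) + 11884*(1/12124) = 1369*(1/27526) + 2971/3031 = 1369/27526 + 2971/3031 = 85929185/83431306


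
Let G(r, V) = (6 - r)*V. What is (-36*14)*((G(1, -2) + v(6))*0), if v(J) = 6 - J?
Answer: 0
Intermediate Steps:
G(r, V) = V*(6 - r)
(-36*14)*((G(1, -2) + v(6))*0) = (-36*14)*((-2*(6 - 1*1) + (6 - 1*6))*0) = -504*(-2*(6 - 1) + (6 - 6))*0 = -504*(-2*5 + 0)*0 = -504*(-10 + 0)*0 = -(-5040)*0 = -504*0 = 0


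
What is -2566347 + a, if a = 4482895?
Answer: 1916548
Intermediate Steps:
-2566347 + a = -2566347 + 4482895 = 1916548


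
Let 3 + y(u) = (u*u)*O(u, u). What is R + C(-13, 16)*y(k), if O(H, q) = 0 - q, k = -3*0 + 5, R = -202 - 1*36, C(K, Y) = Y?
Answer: -2286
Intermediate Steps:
R = -238 (R = -202 - 36 = -238)
k = 5 (k = 0 + 5 = 5)
O(H, q) = -q
y(u) = -3 - u**3 (y(u) = -3 + (u*u)*(-u) = -3 + u**2*(-u) = -3 - u**3)
R + C(-13, 16)*y(k) = -238 + 16*(-3 - 1*5**3) = -238 + 16*(-3 - 1*125) = -238 + 16*(-3 - 125) = -238 + 16*(-128) = -238 - 2048 = -2286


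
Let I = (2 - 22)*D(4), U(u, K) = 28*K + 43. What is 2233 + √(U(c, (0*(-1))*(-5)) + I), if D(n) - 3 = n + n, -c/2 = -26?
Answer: 2233 + I*√177 ≈ 2233.0 + 13.304*I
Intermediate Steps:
c = 52 (c = -2*(-26) = 52)
U(u, K) = 43 + 28*K
D(n) = 3 + 2*n (D(n) = 3 + (n + n) = 3 + 2*n)
I = -220 (I = (2 - 22)*(3 + 2*4) = -20*(3 + 8) = -20*11 = -220)
2233 + √(U(c, (0*(-1))*(-5)) + I) = 2233 + √((43 + 28*((0*(-1))*(-5))) - 220) = 2233 + √((43 + 28*(0*(-5))) - 220) = 2233 + √((43 + 28*0) - 220) = 2233 + √((43 + 0) - 220) = 2233 + √(43 - 220) = 2233 + √(-177) = 2233 + I*√177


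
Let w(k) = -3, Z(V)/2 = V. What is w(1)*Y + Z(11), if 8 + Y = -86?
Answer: 304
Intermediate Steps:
Y = -94 (Y = -8 - 86 = -94)
Z(V) = 2*V
w(1)*Y + Z(11) = -3*(-94) + 2*11 = 282 + 22 = 304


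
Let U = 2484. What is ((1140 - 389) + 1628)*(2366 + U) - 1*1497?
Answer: 11536653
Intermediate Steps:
((1140 - 389) + 1628)*(2366 + U) - 1*1497 = ((1140 - 389) + 1628)*(2366 + 2484) - 1*1497 = (751 + 1628)*4850 - 1497 = 2379*4850 - 1497 = 11538150 - 1497 = 11536653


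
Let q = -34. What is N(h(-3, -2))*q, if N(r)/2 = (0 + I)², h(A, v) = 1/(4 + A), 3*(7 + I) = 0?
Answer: -3332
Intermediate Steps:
I = -7 (I = -7 + (⅓)*0 = -7 + 0 = -7)
N(r) = 98 (N(r) = 2*(0 - 7)² = 2*(-7)² = 2*49 = 98)
N(h(-3, -2))*q = 98*(-34) = -3332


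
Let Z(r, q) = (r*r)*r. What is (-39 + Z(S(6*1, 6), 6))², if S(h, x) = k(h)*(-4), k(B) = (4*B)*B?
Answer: 36520362342090225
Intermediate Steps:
k(B) = 4*B²
S(h, x) = -16*h² (S(h, x) = (4*h²)*(-4) = -16*h²)
Z(r, q) = r³ (Z(r, q) = r²*r = r³)
(-39 + Z(S(6*1, 6), 6))² = (-39 + (-16*(6*1)²)³)² = (-39 + (-16*6²)³)² = (-39 + (-16*36)³)² = (-39 + (-576)³)² = (-39 - 191102976)² = (-191103015)² = 36520362342090225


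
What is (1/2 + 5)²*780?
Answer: 23595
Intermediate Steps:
(1/2 + 5)²*780 = (½ + 5)²*780 = (11/2)²*780 = (121/4)*780 = 23595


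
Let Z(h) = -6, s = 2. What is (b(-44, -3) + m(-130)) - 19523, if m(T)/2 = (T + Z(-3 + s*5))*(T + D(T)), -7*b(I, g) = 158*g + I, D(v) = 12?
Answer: 12647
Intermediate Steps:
b(I, g) = -158*g/7 - I/7 (b(I, g) = -(158*g + I)/7 = -(I + 158*g)/7 = -158*g/7 - I/7)
m(T) = 2*(-6 + T)*(12 + T) (m(T) = 2*((T - 6)*(T + 12)) = 2*((-6 + T)*(12 + T)) = 2*(-6 + T)*(12 + T))
(b(-44, -3) + m(-130)) - 19523 = ((-158/7*(-3) - 1/7*(-44)) + (-144 + 2*(-130)**2 + 12*(-130))) - 19523 = ((474/7 + 44/7) + (-144 + 2*16900 - 1560)) - 19523 = (74 + (-144 + 33800 - 1560)) - 19523 = (74 + 32096) - 19523 = 32170 - 19523 = 12647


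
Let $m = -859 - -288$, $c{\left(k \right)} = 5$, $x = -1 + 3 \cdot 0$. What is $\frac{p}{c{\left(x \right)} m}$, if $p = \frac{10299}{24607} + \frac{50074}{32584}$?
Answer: $- \frac{783876767}{1144561631620} \approx -0.00068487$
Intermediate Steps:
$x = -1$ ($x = -1 + 0 = -1$)
$m = -571$ ($m = -859 + 288 = -571$)
$p = \frac{783876767}{400897244}$ ($p = 10299 \cdot \frac{1}{24607} + 50074 \cdot \frac{1}{32584} = \frac{10299}{24607} + \frac{25037}{16292} = \frac{783876767}{400897244} \approx 1.9553$)
$\frac{p}{c{\left(x \right)} m} = \frac{783876767}{400897244 \cdot 5 \left(-571\right)} = \frac{783876767}{400897244 \left(-2855\right)} = \frac{783876767}{400897244} \left(- \frac{1}{2855}\right) = - \frac{783876767}{1144561631620}$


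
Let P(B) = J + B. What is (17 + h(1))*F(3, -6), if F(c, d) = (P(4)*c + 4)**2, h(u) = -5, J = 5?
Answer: 11532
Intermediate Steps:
P(B) = 5 + B
F(c, d) = (4 + 9*c)**2 (F(c, d) = ((5 + 4)*c + 4)**2 = (9*c + 4)**2 = (4 + 9*c)**2)
(17 + h(1))*F(3, -6) = (17 - 5)*(4 + 9*3)**2 = 12*(4 + 27)**2 = 12*31**2 = 12*961 = 11532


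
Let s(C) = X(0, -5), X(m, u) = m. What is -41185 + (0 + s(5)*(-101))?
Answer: -41185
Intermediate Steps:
s(C) = 0
-41185 + (0 + s(5)*(-101)) = -41185 + (0 + 0*(-101)) = -41185 + (0 + 0) = -41185 + 0 = -41185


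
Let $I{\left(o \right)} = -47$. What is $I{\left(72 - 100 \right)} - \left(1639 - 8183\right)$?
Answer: $6497$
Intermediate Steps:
$I{\left(72 - 100 \right)} - \left(1639 - 8183\right) = -47 - \left(1639 - 8183\right) = -47 - -6544 = -47 + 6544 = 6497$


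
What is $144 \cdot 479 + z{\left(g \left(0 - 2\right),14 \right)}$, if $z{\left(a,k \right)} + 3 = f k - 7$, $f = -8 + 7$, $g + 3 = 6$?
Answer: $68952$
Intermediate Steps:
$g = 3$ ($g = -3 + 6 = 3$)
$f = -1$
$z{\left(a,k \right)} = -10 - k$ ($z{\left(a,k \right)} = -3 - \left(7 + k\right) = -10 - k$)
$144 \cdot 479 + z{\left(g \left(0 - 2\right),14 \right)} = 144 \cdot 479 - 24 = 68976 - 24 = 68952$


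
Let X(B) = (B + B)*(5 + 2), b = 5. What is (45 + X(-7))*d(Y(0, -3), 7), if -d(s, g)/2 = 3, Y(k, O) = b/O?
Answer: 318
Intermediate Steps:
X(B) = 14*B (X(B) = (2*B)*7 = 14*B)
Y(k, O) = 5/O
d(s, g) = -6 (d(s, g) = -2*3 = -6)
(45 + X(-7))*d(Y(0, -3), 7) = (45 + 14*(-7))*(-6) = (45 - 98)*(-6) = -53*(-6) = 318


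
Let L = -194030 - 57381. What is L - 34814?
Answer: -286225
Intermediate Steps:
L = -251411
L - 34814 = -251411 - 34814 = -286225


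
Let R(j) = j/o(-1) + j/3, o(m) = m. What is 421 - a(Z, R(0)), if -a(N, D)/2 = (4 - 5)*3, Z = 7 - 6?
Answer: 415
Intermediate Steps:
Z = 1
R(j) = -2*j/3 (R(j) = j/(-1) + j/3 = j*(-1) + j*(⅓) = -j + j/3 = -2*j/3)
a(N, D) = 6 (a(N, D) = -2*(4 - 5)*3 = -(-2)*3 = -2*(-3) = 6)
421 - a(Z, R(0)) = 421 - 1*6 = 421 - 6 = 415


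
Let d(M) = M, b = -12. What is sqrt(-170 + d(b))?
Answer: I*sqrt(182) ≈ 13.491*I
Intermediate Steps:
sqrt(-170 + d(b)) = sqrt(-170 - 12) = sqrt(-182) = I*sqrt(182)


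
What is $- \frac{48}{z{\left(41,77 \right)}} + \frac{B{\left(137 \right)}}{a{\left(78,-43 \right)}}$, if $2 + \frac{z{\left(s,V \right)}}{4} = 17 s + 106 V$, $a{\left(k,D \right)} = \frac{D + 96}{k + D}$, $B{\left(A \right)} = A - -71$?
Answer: $\frac{64478324}{469421} \approx 137.36$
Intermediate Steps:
$B{\left(A \right)} = 71 + A$ ($B{\left(A \right)} = A + 71 = 71 + A$)
$a{\left(k,D \right)} = \frac{96 + D}{D + k}$
$z{\left(s,V \right)} = -8 + 68 s + 424 V$ ($z{\left(s,V \right)} = -8 + 4 \left(17 s + 106 V\right) = -8 + \left(68 s + 424 V\right) = -8 + 68 s + 424 V$)
$- \frac{48}{z{\left(41,77 \right)}} + \frac{B{\left(137 \right)}}{a{\left(78,-43 \right)}} = - \frac{48}{-8 + 68 \cdot 41 + 424 \cdot 77} + \frac{71 + 137}{\frac{1}{-43 + 78} \left(96 - 43\right)} = - \frac{48}{-8 + 2788 + 32648} + \frac{208}{\frac{1}{35} \cdot 53} = - \frac{48}{35428} + \frac{208}{\frac{1}{35} \cdot 53} = \left(-48\right) \frac{1}{35428} + \frac{208}{\frac{53}{35}} = - \frac{12}{8857} + 208 \cdot \frac{35}{53} = - \frac{12}{8857} + \frac{7280}{53} = \frac{64478324}{469421}$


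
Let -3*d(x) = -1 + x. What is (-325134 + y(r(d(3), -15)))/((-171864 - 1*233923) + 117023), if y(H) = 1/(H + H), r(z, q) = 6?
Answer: 3901607/3465168 ≈ 1.1259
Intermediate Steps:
d(x) = 1/3 - x/3 (d(x) = -(-1 + x)/3 = 1/3 - x/3)
y(H) = 1/(2*H)
(-325134 + y(r(d(3), -15)))/((-171864 - 1*233923) + 117023) = (-325134 + (1/2)/6)/((-171864 - 1*233923) + 117023) = (-325134 + (1/2)*(1/6))/((-171864 - 233923) + 117023) = (-325134 + 1/12)/(-405787 + 117023) = -3901607/12/(-288764) = -3901607/12*(-1/288764) = 3901607/3465168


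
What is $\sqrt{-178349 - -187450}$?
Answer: $\sqrt{9101} \approx 95.399$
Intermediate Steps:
$\sqrt{-178349 - -187450} = \sqrt{-178349 + \left(-16556 + 204006\right)} = \sqrt{-178349 + 187450} = \sqrt{9101}$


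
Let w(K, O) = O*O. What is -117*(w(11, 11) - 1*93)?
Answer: -3276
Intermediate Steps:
w(K, O) = O**2
-117*(w(11, 11) - 1*93) = -117*(11**2 - 1*93) = -117*(121 - 93) = -117*28 = -3276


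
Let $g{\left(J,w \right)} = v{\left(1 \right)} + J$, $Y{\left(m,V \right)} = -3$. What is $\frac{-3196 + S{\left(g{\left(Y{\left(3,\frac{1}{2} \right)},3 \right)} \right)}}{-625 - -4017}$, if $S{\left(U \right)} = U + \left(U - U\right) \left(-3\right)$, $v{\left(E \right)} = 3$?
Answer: $- \frac{799}{848} \approx -0.94222$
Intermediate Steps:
$g{\left(J,w \right)} = 3 + J$
$S{\left(U \right)} = U$ ($S{\left(U \right)} = U + 0 \left(-3\right) = U + 0 = U$)
$\frac{-3196 + S{\left(g{\left(Y{\left(3,\frac{1}{2} \right)},3 \right)} \right)}}{-625 - -4017} = \frac{-3196 + \left(3 - 3\right)}{-625 - -4017} = \frac{-3196 + 0}{-625 + 4017} = - \frac{3196}{3392} = \left(-3196\right) \frac{1}{3392} = - \frac{799}{848}$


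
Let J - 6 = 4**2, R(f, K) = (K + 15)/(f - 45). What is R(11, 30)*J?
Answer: -495/17 ≈ -29.118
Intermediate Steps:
R(f, K) = (15 + K)/(-45 + f)
J = 22 (J = 6 + 4**2 = 6 + 16 = 22)
R(11, 30)*J = ((15 + 30)/(-45 + 11))*22 = (45/(-34))*22 = -1/34*45*22 = -45/34*22 = -495/17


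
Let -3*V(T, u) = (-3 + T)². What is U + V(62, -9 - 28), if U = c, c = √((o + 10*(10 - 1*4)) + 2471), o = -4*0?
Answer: -3481/3 + √2531 ≈ -1110.0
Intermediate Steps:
o = 0
V(T, u) = -(-3 + T)²/3
c = √2531 (c = √((0 + 10*(10 - 1*4)) + 2471) = √((0 + 10*(10 - 4)) + 2471) = √((0 + 10*6) + 2471) = √((0 + 60) + 2471) = √(60 + 2471) = √2531 ≈ 50.309)
U = √2531 ≈ 50.309
U + V(62, -9 - 28) = √2531 - (-3 + 62)²/3 = √2531 - ⅓*59² = √2531 - ⅓*3481 = √2531 - 3481/3 = -3481/3 + √2531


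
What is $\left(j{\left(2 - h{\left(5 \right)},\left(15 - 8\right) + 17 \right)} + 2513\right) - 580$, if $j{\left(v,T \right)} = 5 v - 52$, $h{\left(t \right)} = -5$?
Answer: $1916$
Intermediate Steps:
$j{\left(v,T \right)} = -52 + 5 v$
$\left(j{\left(2 - h{\left(5 \right)},\left(15 - 8\right) + 17 \right)} + 2513\right) - 580 = \left(\left(-52 + 5 \left(2 - -5\right)\right) + 2513\right) - 580 = \left(\left(-52 + 5 \left(2 + 5\right)\right) + 2513\right) - 580 = \left(\left(-52 + 5 \cdot 7\right) + 2513\right) - 580 = \left(\left(-52 + 35\right) + 2513\right) - 580 = \left(-17 + 2513\right) - 580 = 2496 - 580 = 1916$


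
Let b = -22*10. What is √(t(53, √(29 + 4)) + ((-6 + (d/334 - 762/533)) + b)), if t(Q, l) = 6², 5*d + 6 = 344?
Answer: I*√37877137000365/445055 ≈ 13.828*I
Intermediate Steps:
d = 338/5 (d = -6/5 + (⅕)*344 = -6/5 + 344/5 = 338/5 ≈ 67.600)
b = -220
t(Q, l) = 36
√(t(53, √(29 + 4)) + ((-6 + (d/334 - 762/533)) + b)) = √(36 + ((-6 + ((338/5)/334 - 762/533)) - 220)) = √(36 + ((-6 + ((338/5)*(1/334) - 762*1/533)) - 220)) = √(36 + ((-6 + (169/835 - 762/533)) - 220)) = √(36 + ((-6 - 546193/445055) - 220)) = √(36 + (-3216523/445055 - 220)) = √(36 - 101128623/445055) = √(-85106643/445055) = I*√37877137000365/445055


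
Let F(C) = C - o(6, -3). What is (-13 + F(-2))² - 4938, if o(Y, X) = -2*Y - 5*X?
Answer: -4614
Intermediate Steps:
o(Y, X) = -5*X - 2*Y
F(C) = -3 + C (F(C) = C - (-5*(-3) - 2*6) = C - (15 - 12) = C - 1*3 = C - 3 = -3 + C)
(-13 + F(-2))² - 4938 = (-13 + (-3 - 2))² - 4938 = (-13 - 5)² - 4938 = (-18)² - 4938 = 324 - 4938 = -4614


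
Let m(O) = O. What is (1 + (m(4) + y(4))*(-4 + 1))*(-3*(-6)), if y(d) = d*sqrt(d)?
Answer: -630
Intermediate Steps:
y(d) = d**(3/2)
(1 + (m(4) + y(4))*(-4 + 1))*(-3*(-6)) = (1 + (4 + 4**(3/2))*(-4 + 1))*(-3*(-6)) = (1 + (4 + 8)*(-3))*18 = (1 + 12*(-3))*18 = (1 - 36)*18 = -35*18 = -630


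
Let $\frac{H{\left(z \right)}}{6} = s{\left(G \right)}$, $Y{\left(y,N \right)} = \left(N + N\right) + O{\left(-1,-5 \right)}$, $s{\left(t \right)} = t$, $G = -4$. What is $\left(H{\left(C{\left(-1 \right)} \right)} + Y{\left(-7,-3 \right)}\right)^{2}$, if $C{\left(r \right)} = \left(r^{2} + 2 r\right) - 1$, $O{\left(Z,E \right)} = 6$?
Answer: $576$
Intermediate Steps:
$Y{\left(y,N \right)} = 6 + 2 N$ ($Y{\left(y,N \right)} = \left(N + N\right) + 6 = 2 N + 6 = 6 + 2 N$)
$C{\left(r \right)} = -1 + r^{2} + 2 r$
$H{\left(z \right)} = -24$ ($H{\left(z \right)} = 6 \left(-4\right) = -24$)
$\left(H{\left(C{\left(-1 \right)} \right)} + Y{\left(-7,-3 \right)}\right)^{2} = \left(-24 + \left(6 + 2 \left(-3\right)\right)\right)^{2} = \left(-24 + \left(6 - 6\right)\right)^{2} = \left(-24 + 0\right)^{2} = \left(-24\right)^{2} = 576$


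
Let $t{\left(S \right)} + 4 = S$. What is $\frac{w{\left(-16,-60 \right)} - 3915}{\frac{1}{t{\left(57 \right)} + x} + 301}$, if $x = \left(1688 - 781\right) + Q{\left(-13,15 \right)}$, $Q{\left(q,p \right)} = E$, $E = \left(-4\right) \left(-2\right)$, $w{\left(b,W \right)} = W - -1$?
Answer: $- \frac{3846832}{291369} \approx -13.203$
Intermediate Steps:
$t{\left(S \right)} = -4 + S$
$w{\left(b,W \right)} = 1 + W$ ($w{\left(b,W \right)} = W + 1 = 1 + W$)
$E = 8$
$Q{\left(q,p \right)} = 8$
$x = 915$ ($x = \left(1688 - 781\right) + 8 = 907 + 8 = 915$)
$\frac{w{\left(-16,-60 \right)} - 3915}{\frac{1}{t{\left(57 \right)} + x} + 301} = \frac{\left(1 - 60\right) - 3915}{\frac{1}{\left(-4 + 57\right) + 915} + 301} = \frac{-59 - 3915}{\frac{1}{53 + 915} + 301} = - \frac{3974}{\frac{1}{968} + 301} = - \frac{3974}{\frac{291369}{968}} = \left(-3974\right) \frac{968}{291369} = - \frac{3846832}{291369}$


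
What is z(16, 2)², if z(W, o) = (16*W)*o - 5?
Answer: 257049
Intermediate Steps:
z(W, o) = -5 + 16*W*o (z(W, o) = 16*W*o - 5 = -5 + 16*W*o)
z(16, 2)² = (-5 + 16*16*2)² = (-5 + 512)² = 507² = 257049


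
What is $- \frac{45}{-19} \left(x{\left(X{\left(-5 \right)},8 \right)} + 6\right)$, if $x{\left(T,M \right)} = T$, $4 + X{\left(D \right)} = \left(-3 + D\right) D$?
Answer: $\frac{1890}{19} \approx 99.474$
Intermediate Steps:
$X{\left(D \right)} = -4 + D \left(-3 + D\right)$ ($X{\left(D \right)} = -4 + \left(-3 + D\right) D = -4 + D \left(-3 + D\right)$)
$- \frac{45}{-19} \left(x{\left(X{\left(-5 \right)},8 \right)} + 6\right) = - \frac{45}{-19} \left(\left(-4 + \left(-5\right)^{2} - -15\right) + 6\right) = \left(-45\right) \left(- \frac{1}{19}\right) \left(\left(-4 + 25 + 15\right) + 6\right) = \frac{45 \left(36 + 6\right)}{19} = \frac{45}{19} \cdot 42 = \frac{1890}{19}$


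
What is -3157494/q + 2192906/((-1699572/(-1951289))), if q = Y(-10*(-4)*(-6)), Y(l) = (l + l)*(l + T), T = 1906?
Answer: 20368040316557891/8089962720 ≈ 2.5177e+6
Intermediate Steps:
Y(l) = 2*l*(1906 + l) (Y(l) = (l + l)*(l + 1906) = (2*l)*(1906 + l) = 2*l*(1906 + l))
q = -799680 (q = 2*(-10*(-4)*(-6))*(1906 - 10*(-4)*(-6)) = 2*(40*(-6))*(1906 + 40*(-6)) = 2*(-240)*(1906 - 240) = 2*(-240)*1666 = -799680)
-3157494/q + 2192906/((-1699572/(-1951289))) = -3157494/(-799680) + 2192906/((-1699572/(-1951289))) = -3157494*(-1/799680) + 2192906/((-1699572*(-1/1951289))) = 526249/133280 + 2192906/(1699572/1951289) = 526249/133280 + 2192906*(1951289/1699572) = 526249/133280 + 2139496677917/849786 = 20368040316557891/8089962720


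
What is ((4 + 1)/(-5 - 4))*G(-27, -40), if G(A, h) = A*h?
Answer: -600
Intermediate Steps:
((4 + 1)/(-5 - 4))*G(-27, -40) = ((4 + 1)/(-5 - 4))*(-27*(-40)) = (5/(-9))*1080 = (5*(-1/9))*1080 = -5/9*1080 = -600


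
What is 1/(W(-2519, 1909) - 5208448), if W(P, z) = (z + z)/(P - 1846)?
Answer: -4365/22734879338 ≈ -1.9200e-7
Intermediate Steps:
W(P, z) = 2*z/(-1846 + P) (W(P, z) = (2*z)/(-1846 + P) = 2*z/(-1846 + P))
1/(W(-2519, 1909) - 5208448) = 1/(2*1909/(-1846 - 2519) - 5208448) = 1/(2*1909/(-4365) - 5208448) = 1/(2*1909*(-1/4365) - 5208448) = 1/(-3818/4365 - 5208448) = 1/(-22734879338/4365) = -4365/22734879338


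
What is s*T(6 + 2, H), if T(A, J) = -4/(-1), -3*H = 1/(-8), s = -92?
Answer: -368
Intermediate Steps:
H = 1/24 (H = -⅓/(-8) = -⅓*(-⅛) = 1/24 ≈ 0.041667)
T(A, J) = 4 (T(A, J) = -4*(-1) = 4)
s*T(6 + 2, H) = -92*4 = -368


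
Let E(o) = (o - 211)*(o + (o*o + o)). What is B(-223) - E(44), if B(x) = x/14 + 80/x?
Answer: 1055210127/3122 ≈ 3.3799e+5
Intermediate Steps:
B(x) = 80/x + x/14 (B(x) = x*(1/14) + 80/x = x/14 + 80/x = 80/x + x/14)
E(o) = (-211 + o)*(o**2 + 2*o) (E(o) = (-211 + o)*(o + (o**2 + o)) = (-211 + o)*(o + (o + o**2)) = (-211 + o)*(o**2 + 2*o))
B(-223) - E(44) = (80/(-223) + (1/14)*(-223)) - 44*(-422 + 44**2 - 209*44) = (80*(-1/223) - 223/14) - 44*(-422 + 1936 - 9196) = (-80/223 - 223/14) - 44*(-7682) = -50849/3122 - 1*(-338008) = -50849/3122 + 338008 = 1055210127/3122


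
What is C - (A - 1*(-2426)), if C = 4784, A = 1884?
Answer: 474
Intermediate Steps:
C - (A - 1*(-2426)) = 4784 - (1884 - 1*(-2426)) = 4784 - (1884 + 2426) = 4784 - 1*4310 = 4784 - 4310 = 474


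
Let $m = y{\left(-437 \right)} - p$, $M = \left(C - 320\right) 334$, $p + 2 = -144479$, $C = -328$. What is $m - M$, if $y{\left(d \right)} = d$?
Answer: $360476$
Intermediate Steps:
$p = -144481$ ($p = -2 - 144479 = -144481$)
$M = -216432$ ($M = \left(-328 - 320\right) 334 = \left(-648\right) 334 = -216432$)
$m = 144044$ ($m = -437 - -144481 = -437 + 144481 = 144044$)
$m - M = 144044 - -216432 = 144044 + 216432 = 360476$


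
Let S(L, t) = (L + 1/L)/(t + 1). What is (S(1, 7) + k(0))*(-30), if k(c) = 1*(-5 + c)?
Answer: 285/2 ≈ 142.50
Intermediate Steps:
S(L, t) = (L + 1/L)/(1 + t)
k(c) = -5 + c
(S(1, 7) + k(0))*(-30) = ((1 + 1²)/(1*(1 + 7)) + (-5 + 0))*(-30) = (1*(1 + 1)/8 - 5)*(-30) = (1*(⅛)*2 - 5)*(-30) = (¼ - 5)*(-30) = -19/4*(-30) = 285/2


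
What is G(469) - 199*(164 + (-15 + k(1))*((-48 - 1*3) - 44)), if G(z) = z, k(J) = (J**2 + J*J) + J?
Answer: -259027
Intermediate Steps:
k(J) = J + 2*J**2 (k(J) = (J**2 + J**2) + J = 2*J**2 + J = J + 2*J**2)
G(469) - 199*(164 + (-15 + k(1))*((-48 - 1*3) - 44)) = 469 - 199*(164 + (-15 + 1*(1 + 2*1))*((-48 - 1*3) - 44)) = 469 - 199*(164 + (-15 + 1*(1 + 2))*((-48 - 3) - 44)) = 469 - 199*(164 + (-15 + 1*3)*(-51 - 44)) = 469 - 199*(164 + (-15 + 3)*(-95)) = 469 - 199*(164 - 12*(-95)) = 469 - 199*(164 + 1140) = 469 - 199*1304 = 469 - 1*259496 = 469 - 259496 = -259027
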